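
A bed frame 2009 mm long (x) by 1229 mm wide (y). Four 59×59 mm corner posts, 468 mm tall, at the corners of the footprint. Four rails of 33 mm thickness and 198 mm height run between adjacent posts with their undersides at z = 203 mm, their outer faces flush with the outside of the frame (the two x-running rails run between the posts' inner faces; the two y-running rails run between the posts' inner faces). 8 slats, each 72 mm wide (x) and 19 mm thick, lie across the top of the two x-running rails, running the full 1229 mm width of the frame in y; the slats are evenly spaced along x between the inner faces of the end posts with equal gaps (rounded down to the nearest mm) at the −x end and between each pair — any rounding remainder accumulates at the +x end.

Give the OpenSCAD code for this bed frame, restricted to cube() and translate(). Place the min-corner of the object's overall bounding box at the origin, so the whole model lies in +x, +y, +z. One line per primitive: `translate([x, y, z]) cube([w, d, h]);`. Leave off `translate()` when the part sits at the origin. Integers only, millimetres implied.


cube([59, 59, 468]);
translate([0, 1170, 0]) cube([59, 59, 468]);
translate([1950, 0, 0]) cube([59, 59, 468]);
translate([1950, 1170, 0]) cube([59, 59, 468]);
translate([59, 0, 203]) cube([1891, 33, 198]);
translate([59, 1196, 203]) cube([1891, 33, 198]);
translate([0, 59, 203]) cube([33, 1111, 198]);
translate([1976, 59, 203]) cube([33, 1111, 198]);
translate([205, 0, 401]) cube([72, 1229, 19]);
translate([423, 0, 401]) cube([72, 1229, 19]);
translate([641, 0, 401]) cube([72, 1229, 19]);
translate([859, 0, 401]) cube([72, 1229, 19]);
translate([1077, 0, 401]) cube([72, 1229, 19]);
translate([1295, 0, 401]) cube([72, 1229, 19]);
translate([1513, 0, 401]) cube([72, 1229, 19]);
translate([1731, 0, 401]) cube([72, 1229, 19]);


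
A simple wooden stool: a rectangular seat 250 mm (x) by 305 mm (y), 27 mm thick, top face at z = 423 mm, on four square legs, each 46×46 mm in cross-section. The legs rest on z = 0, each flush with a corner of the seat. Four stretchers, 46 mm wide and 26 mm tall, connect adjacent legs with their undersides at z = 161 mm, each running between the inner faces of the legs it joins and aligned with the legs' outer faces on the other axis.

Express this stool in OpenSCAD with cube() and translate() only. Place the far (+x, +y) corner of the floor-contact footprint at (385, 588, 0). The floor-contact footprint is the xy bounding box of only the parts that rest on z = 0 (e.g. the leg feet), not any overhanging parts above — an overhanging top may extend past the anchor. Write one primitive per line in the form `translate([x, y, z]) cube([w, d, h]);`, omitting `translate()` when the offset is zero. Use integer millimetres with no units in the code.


translate([135, 283, 396]) cube([250, 305, 27]);
translate([135, 283, 0]) cube([46, 46, 396]);
translate([339, 283, 0]) cube([46, 46, 396]);
translate([135, 542, 0]) cube([46, 46, 396]);
translate([339, 542, 0]) cube([46, 46, 396]);
translate([181, 283, 161]) cube([158, 46, 26]);
translate([181, 542, 161]) cube([158, 46, 26]);
translate([135, 329, 161]) cube([46, 213, 26]);
translate([339, 329, 161]) cube([46, 213, 26]);


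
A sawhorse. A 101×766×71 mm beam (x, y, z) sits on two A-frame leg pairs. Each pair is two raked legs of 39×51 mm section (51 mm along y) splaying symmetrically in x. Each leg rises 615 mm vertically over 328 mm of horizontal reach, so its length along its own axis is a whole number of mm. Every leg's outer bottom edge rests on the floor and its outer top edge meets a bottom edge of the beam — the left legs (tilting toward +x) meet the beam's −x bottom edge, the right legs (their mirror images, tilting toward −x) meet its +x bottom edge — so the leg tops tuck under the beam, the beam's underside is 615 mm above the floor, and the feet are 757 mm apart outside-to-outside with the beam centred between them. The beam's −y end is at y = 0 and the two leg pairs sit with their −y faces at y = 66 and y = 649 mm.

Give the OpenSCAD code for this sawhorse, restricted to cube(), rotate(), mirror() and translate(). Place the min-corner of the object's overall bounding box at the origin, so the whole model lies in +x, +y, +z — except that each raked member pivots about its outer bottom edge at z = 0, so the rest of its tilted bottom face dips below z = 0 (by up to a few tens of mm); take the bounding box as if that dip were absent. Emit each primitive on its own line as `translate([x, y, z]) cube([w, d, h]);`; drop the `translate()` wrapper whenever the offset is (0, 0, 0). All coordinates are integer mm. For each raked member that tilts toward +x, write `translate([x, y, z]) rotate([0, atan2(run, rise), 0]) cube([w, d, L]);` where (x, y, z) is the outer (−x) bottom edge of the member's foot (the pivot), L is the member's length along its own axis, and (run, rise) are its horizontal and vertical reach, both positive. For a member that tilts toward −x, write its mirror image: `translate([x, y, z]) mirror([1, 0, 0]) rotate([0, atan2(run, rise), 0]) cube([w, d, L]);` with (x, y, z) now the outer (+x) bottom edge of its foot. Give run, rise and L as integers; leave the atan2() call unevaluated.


translate([328, 0, 615]) cube([101, 766, 71]);
translate([0, 66, 0]) rotate([0, atan2(328, 615), 0]) cube([39, 51, 697]);
translate([757, 66, 0]) mirror([1, 0, 0]) rotate([0, atan2(328, 615), 0]) cube([39, 51, 697]);
translate([0, 649, 0]) rotate([0, atan2(328, 615), 0]) cube([39, 51, 697]);
translate([757, 649, 0]) mirror([1, 0, 0]) rotate([0, atan2(328, 615), 0]) cube([39, 51, 697]);


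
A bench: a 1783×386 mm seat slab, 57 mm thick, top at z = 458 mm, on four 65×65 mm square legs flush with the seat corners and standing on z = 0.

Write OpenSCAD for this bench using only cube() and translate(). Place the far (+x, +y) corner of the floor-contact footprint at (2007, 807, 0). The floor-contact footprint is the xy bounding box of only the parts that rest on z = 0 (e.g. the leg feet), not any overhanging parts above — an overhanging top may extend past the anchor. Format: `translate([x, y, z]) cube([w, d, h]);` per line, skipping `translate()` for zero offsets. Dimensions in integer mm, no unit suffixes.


translate([224, 421, 401]) cube([1783, 386, 57]);
translate([224, 421, 0]) cube([65, 65, 401]);
translate([224, 742, 0]) cube([65, 65, 401]);
translate([1942, 421, 0]) cube([65, 65, 401]);
translate([1942, 742, 0]) cube([65, 65, 401]);


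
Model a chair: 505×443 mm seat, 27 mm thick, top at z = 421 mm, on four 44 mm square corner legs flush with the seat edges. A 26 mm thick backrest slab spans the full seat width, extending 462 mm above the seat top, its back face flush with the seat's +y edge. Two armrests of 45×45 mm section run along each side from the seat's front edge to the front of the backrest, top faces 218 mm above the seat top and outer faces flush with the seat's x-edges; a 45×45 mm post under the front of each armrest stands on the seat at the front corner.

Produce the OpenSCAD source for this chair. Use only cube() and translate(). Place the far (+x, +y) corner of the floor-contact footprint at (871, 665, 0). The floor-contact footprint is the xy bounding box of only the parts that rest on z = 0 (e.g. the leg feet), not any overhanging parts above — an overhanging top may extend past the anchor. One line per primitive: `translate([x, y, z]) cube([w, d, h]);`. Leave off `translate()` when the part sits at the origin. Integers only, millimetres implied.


translate([366, 222, 394]) cube([505, 443, 27]);
translate([366, 222, 0]) cube([44, 44, 394]);
translate([827, 222, 0]) cube([44, 44, 394]);
translate([366, 621, 0]) cube([44, 44, 394]);
translate([827, 621, 0]) cube([44, 44, 394]);
translate([366, 639, 421]) cube([505, 26, 462]);
translate([366, 222, 594]) cube([45, 417, 45]);
translate([826, 222, 594]) cube([45, 417, 45]);
translate([366, 222, 421]) cube([45, 45, 173]);
translate([826, 222, 421]) cube([45, 45, 173]);


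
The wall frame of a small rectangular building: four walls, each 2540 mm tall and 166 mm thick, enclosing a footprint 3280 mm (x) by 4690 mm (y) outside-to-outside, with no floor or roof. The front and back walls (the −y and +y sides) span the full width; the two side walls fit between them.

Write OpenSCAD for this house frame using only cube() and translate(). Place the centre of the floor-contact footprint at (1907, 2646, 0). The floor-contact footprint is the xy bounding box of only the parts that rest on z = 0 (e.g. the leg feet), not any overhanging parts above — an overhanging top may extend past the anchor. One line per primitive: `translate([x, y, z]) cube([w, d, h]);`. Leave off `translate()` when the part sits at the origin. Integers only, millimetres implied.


translate([267, 301, 0]) cube([3280, 166, 2540]);
translate([267, 4825, 0]) cube([3280, 166, 2540]);
translate([267, 467, 0]) cube([166, 4358, 2540]);
translate([3381, 467, 0]) cube([166, 4358, 2540]);


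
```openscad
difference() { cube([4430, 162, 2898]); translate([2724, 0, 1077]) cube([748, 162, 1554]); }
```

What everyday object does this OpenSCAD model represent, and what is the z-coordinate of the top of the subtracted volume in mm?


A wall with a window opening. The window head height is 2631 mm.

A wall with a rectangular opening subtracted — a window. Sill at z = 1077, opening 1554 mm tall, so the head is at 1077 + 1554 = 2631 mm.


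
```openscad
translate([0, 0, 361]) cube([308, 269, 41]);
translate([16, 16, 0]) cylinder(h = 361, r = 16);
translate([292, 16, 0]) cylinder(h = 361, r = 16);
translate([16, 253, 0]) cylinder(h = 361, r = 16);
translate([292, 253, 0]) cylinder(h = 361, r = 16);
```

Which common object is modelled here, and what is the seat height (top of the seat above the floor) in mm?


A stool. The seat height is 402 mm.

A 308×269×41 slab at z = 361 on four corner cylinders — a stool. The seat top is 361 + 41 = 402 mm.


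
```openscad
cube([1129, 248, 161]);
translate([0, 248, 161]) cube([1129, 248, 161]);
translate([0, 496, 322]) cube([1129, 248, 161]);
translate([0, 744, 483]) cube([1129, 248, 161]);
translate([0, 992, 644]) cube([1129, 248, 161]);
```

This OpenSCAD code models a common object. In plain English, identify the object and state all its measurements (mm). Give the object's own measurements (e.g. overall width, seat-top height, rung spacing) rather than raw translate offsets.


A straight staircase of 5 solid steps. Each step is 1129 mm wide (x), 248 mm deep (y, the going) and 161 mm tall (the rise). The first step rests on the floor; each subsequent step sits one going further in +y and one rise higher in +z, directly behind and above the previous step with no overlap.


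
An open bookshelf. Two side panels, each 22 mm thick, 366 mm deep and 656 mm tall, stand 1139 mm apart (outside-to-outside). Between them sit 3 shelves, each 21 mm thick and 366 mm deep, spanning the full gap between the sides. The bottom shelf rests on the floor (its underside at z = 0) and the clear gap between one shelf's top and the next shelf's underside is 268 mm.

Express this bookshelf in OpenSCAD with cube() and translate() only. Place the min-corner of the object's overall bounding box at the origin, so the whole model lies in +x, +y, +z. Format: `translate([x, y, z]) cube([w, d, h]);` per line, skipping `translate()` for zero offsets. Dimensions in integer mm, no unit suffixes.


cube([22, 366, 656]);
translate([1117, 0, 0]) cube([22, 366, 656]);
translate([22, 0, 0]) cube([1095, 366, 21]);
translate([22, 0, 289]) cube([1095, 366, 21]);
translate([22, 0, 578]) cube([1095, 366, 21]);


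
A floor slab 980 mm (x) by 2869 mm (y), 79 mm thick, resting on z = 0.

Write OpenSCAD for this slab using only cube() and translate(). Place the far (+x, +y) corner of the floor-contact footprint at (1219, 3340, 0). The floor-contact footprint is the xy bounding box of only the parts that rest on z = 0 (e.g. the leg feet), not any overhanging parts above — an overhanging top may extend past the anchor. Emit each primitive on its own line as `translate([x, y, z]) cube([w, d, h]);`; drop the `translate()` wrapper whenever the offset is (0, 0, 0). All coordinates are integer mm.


translate([239, 471, 0]) cube([980, 2869, 79]);


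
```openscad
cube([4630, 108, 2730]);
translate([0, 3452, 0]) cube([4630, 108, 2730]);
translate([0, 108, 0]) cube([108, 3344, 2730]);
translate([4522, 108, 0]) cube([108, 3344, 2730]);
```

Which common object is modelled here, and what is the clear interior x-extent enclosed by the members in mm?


A house (or room) frame. The interior width is 4414 mm.

Four 2730 mm walls enclosing a rectangle with no floor or roof — a room or house frame. Outside width is 4630 mm and wall thickness is 108 mm, so the interior width is 4630 − 2 × 108 = 4414 mm.


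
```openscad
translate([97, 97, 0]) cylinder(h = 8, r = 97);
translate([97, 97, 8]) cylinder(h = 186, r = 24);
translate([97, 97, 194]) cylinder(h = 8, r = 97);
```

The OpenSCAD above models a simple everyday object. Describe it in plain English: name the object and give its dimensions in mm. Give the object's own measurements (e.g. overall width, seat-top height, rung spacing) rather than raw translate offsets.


A spool: two coaxial disc flanges of radius 97 mm and thickness 8 mm, joined by a core cylinder of radius 24 mm and height 186 mm. The lower flange rests on z = 0 and the three cylinders share a vertical axis.


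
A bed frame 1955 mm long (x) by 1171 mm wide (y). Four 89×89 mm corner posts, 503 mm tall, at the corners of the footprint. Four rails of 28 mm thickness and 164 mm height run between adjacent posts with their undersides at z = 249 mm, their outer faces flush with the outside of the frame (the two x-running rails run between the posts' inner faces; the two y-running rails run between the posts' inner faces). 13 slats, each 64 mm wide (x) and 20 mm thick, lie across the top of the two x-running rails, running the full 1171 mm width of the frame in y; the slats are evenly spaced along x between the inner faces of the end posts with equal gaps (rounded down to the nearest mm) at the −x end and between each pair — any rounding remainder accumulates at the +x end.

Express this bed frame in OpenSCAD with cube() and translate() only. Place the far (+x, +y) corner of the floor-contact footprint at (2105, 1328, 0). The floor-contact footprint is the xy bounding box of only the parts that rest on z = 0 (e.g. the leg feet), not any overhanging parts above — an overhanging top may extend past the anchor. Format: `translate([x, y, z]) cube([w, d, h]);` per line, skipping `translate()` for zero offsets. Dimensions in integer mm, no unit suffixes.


translate([150, 157, 0]) cube([89, 89, 503]);
translate([150, 1239, 0]) cube([89, 89, 503]);
translate([2016, 157, 0]) cube([89, 89, 503]);
translate([2016, 1239, 0]) cube([89, 89, 503]);
translate([239, 157, 249]) cube([1777, 28, 164]);
translate([239, 1300, 249]) cube([1777, 28, 164]);
translate([150, 246, 249]) cube([28, 993, 164]);
translate([2077, 246, 249]) cube([28, 993, 164]);
translate([306, 157, 413]) cube([64, 1171, 20]);
translate([437, 157, 413]) cube([64, 1171, 20]);
translate([568, 157, 413]) cube([64, 1171, 20]);
translate([699, 157, 413]) cube([64, 1171, 20]);
translate([830, 157, 413]) cube([64, 1171, 20]);
translate([961, 157, 413]) cube([64, 1171, 20]);
translate([1092, 157, 413]) cube([64, 1171, 20]);
translate([1223, 157, 413]) cube([64, 1171, 20]);
translate([1354, 157, 413]) cube([64, 1171, 20]);
translate([1485, 157, 413]) cube([64, 1171, 20]);
translate([1616, 157, 413]) cube([64, 1171, 20]);
translate([1747, 157, 413]) cube([64, 1171, 20]);
translate([1878, 157, 413]) cube([64, 1171, 20]);


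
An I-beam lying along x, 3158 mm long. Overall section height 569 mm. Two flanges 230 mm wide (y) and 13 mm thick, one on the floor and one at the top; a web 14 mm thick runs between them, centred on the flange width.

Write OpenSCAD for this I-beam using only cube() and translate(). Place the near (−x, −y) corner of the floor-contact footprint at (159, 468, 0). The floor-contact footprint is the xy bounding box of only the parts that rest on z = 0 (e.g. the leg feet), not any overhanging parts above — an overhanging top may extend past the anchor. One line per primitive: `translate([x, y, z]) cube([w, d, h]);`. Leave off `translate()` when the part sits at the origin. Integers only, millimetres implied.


translate([159, 468, 0]) cube([3158, 230, 13]);
translate([159, 576, 13]) cube([3158, 14, 543]);
translate([159, 468, 556]) cube([3158, 230, 13]);


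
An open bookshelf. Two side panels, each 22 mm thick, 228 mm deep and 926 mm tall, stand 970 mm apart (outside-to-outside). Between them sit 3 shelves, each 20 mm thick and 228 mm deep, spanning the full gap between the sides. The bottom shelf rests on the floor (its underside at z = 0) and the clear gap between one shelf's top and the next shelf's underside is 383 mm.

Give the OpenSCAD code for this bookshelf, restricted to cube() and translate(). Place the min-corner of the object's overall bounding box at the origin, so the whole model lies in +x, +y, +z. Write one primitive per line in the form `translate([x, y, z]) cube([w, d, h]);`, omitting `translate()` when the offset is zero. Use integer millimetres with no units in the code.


cube([22, 228, 926]);
translate([948, 0, 0]) cube([22, 228, 926]);
translate([22, 0, 0]) cube([926, 228, 20]);
translate([22, 0, 403]) cube([926, 228, 20]);
translate([22, 0, 806]) cube([926, 228, 20]);


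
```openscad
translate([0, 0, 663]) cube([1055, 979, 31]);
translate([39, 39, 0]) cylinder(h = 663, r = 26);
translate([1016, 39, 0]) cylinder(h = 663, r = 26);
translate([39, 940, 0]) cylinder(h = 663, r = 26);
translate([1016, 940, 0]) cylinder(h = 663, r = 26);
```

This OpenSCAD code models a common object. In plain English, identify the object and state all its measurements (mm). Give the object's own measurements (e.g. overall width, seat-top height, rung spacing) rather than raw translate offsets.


A rectangular dining table. The top is 1055×979×31 mm with its upper surface at z = 694 mm. It stands on four round legs of 52 mm diameter, each leg's bounding box inset 13 mm from the nearest pair of top edges, running from the floor to the underside of the top.


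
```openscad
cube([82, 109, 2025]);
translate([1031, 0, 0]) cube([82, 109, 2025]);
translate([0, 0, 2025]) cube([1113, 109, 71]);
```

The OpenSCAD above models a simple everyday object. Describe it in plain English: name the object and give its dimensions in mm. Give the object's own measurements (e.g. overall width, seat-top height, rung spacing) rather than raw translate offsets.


A door frame. The clear opening is 949 mm wide and 2025 mm high. Two 82 mm wide jambs, 109 mm deep, stand either side of the opening from the floor to the top of the opening. A 71 mm thick head sits across the top of both jambs, spanning the full outside width of the frame.


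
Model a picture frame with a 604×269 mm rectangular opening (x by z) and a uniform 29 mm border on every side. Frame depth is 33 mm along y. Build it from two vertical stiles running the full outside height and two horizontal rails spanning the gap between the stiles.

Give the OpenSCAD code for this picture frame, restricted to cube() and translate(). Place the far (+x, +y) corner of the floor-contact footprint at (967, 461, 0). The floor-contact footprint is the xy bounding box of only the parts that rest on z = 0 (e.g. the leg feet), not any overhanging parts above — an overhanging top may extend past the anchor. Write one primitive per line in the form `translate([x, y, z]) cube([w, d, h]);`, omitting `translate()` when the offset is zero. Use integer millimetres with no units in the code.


translate([305, 428, 0]) cube([29, 33, 327]);
translate([938, 428, 0]) cube([29, 33, 327]);
translate([334, 428, 0]) cube([604, 33, 29]);
translate([334, 428, 298]) cube([604, 33, 29]);


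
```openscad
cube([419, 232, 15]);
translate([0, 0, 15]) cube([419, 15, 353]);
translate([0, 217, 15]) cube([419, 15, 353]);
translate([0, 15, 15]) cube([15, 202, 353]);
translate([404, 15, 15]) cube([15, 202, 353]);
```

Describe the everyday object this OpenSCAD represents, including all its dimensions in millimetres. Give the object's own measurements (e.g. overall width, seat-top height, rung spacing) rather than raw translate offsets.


An open-topped rectangular box: outside dimensions 419×232×368 mm, with a uniform wall and base thickness of 15 mm. The base is a full 419×232 slab on the floor; four walls sit on top of the base. The front and back walls (the −y and +y sides) span the full width; the two side walls fit between them.


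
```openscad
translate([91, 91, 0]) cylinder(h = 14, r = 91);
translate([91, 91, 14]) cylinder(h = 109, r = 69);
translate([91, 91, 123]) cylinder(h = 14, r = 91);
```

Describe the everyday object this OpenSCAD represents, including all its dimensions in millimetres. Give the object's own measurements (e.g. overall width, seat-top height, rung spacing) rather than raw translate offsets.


A spool: two coaxial disc flanges of radius 91 mm and thickness 14 mm, joined by a core cylinder of radius 69 mm and height 109 mm. The lower flange rests on z = 0 and the three cylinders share a vertical axis.


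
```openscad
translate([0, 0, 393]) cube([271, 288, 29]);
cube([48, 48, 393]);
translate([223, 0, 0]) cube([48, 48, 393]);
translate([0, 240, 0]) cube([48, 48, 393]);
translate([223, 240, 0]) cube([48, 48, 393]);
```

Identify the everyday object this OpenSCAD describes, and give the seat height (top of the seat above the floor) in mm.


A stool. The seat height is 422 mm.

A 271×288×29 slab at z = 393 on four corner posts — a stool. The seat top is 393 + 29 = 422 mm.


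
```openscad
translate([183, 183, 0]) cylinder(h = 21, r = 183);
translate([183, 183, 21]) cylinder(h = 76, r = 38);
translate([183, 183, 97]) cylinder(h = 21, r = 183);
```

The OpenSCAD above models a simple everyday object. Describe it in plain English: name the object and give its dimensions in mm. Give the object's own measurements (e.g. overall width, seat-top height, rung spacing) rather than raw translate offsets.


A spool: two coaxial disc flanges of radius 183 mm and thickness 21 mm, joined by a core cylinder of radius 38 mm and height 76 mm. The lower flange rests on z = 0 and the three cylinders share a vertical axis.


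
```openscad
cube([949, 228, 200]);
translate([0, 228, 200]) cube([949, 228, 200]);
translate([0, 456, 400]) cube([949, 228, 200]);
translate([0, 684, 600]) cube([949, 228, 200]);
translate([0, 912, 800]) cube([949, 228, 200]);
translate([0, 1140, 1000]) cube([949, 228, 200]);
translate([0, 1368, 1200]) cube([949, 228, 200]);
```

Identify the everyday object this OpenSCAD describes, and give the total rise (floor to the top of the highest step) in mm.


A staircase. The total rise is 1400 mm.

7 identical blocks, each offset up and back from the previous — a staircase. Each step is 200 mm tall and there are 7 of them, so the total rise is 7 × 200 = 1400 mm.


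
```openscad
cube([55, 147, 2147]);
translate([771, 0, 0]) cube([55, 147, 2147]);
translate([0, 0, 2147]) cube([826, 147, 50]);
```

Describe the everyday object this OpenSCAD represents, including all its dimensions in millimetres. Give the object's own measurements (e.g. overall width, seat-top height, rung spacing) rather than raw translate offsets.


A door frame. The clear opening is 716 mm wide and 2147 mm high. Two 55 mm wide jambs, 147 mm deep, stand either side of the opening from the floor to the top of the opening. A 50 mm thick head sits across the top of both jambs, spanning the full outside width of the frame.


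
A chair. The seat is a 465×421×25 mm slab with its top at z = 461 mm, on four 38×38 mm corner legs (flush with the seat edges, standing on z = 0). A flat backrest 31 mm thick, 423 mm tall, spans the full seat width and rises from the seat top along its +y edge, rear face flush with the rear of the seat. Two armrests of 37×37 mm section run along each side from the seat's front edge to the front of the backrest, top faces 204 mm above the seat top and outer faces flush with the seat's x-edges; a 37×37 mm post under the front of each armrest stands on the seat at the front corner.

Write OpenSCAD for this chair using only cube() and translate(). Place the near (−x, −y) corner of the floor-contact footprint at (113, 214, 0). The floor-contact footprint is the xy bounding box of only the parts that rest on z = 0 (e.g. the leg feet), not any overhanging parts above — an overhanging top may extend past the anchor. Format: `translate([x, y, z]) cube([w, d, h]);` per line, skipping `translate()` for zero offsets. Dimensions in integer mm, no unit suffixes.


translate([113, 214, 436]) cube([465, 421, 25]);
translate([113, 214, 0]) cube([38, 38, 436]);
translate([540, 214, 0]) cube([38, 38, 436]);
translate([113, 597, 0]) cube([38, 38, 436]);
translate([540, 597, 0]) cube([38, 38, 436]);
translate([113, 604, 461]) cube([465, 31, 423]);
translate([113, 214, 628]) cube([37, 390, 37]);
translate([541, 214, 628]) cube([37, 390, 37]);
translate([113, 214, 461]) cube([37, 37, 167]);
translate([541, 214, 461]) cube([37, 37, 167]);


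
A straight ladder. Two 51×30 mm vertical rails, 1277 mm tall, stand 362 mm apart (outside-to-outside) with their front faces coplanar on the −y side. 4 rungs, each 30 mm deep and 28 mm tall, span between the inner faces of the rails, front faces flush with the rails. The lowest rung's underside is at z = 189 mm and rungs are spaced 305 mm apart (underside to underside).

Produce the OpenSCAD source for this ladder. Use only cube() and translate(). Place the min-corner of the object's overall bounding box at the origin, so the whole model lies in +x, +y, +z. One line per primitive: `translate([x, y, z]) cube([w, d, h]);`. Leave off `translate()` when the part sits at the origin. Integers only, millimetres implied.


// rung span = 362 - 2*51 = 260
// rung[k] z = 189 + k*305
cube([51, 30, 1277]);
translate([311, 0, 0]) cube([51, 30, 1277]);
translate([51, 0, 189]) cube([260, 30, 28]);
translate([51, 0, 494]) cube([260, 30, 28]);
translate([51, 0, 799]) cube([260, 30, 28]);
translate([51, 0, 1104]) cube([260, 30, 28]);


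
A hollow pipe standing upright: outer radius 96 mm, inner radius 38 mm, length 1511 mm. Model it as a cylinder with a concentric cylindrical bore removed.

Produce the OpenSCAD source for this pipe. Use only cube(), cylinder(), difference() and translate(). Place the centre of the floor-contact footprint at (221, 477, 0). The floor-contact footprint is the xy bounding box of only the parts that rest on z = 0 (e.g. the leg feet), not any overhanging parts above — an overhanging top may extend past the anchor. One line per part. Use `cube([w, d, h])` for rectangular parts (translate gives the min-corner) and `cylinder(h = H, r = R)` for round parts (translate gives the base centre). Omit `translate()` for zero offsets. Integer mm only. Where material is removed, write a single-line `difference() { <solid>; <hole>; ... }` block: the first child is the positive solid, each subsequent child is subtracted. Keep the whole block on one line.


difference() { translate([221, 477, 0]) cylinder(h = 1511, r = 96); translate([221, 477, 0]) cylinder(h = 1511, r = 38); }


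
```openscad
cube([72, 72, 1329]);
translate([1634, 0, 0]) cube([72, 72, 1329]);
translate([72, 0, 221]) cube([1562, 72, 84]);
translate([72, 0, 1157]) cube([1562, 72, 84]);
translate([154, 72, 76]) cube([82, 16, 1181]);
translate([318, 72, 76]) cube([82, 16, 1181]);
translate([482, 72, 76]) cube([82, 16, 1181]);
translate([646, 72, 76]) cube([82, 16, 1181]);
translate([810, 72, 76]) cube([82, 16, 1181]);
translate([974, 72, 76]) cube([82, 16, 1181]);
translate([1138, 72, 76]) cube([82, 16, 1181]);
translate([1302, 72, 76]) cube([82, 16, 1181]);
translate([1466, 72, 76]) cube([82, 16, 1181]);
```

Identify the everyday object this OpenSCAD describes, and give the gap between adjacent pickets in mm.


A fence section. The picket gap is 82 mm.

Two posts, two rails, 9 pickets — a fence section. Span 1562 mm holds 9 pickets of 82 mm with 10 equal gaps: ⌊(1562 − 9·82) / 10⌋ = 82 mm.


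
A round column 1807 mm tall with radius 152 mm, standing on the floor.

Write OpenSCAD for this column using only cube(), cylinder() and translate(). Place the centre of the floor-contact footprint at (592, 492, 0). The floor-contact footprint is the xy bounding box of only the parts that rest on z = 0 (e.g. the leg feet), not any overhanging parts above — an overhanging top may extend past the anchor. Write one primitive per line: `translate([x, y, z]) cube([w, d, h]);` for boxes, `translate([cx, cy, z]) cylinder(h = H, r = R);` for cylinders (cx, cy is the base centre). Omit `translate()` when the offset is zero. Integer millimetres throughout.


translate([592, 492, 0]) cylinder(h = 1807, r = 152);


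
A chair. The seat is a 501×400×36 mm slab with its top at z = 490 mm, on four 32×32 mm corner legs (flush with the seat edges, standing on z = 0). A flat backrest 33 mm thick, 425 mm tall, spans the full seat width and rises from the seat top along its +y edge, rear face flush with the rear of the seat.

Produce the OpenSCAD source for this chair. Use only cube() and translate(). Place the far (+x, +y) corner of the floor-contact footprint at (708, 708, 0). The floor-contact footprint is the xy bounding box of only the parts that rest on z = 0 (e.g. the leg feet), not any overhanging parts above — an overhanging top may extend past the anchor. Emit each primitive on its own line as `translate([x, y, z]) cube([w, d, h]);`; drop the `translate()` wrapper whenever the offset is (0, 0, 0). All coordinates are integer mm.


translate([207, 308, 454]) cube([501, 400, 36]);
translate([207, 308, 0]) cube([32, 32, 454]);
translate([676, 308, 0]) cube([32, 32, 454]);
translate([207, 676, 0]) cube([32, 32, 454]);
translate([676, 676, 0]) cube([32, 32, 454]);
translate([207, 675, 490]) cube([501, 33, 425]);


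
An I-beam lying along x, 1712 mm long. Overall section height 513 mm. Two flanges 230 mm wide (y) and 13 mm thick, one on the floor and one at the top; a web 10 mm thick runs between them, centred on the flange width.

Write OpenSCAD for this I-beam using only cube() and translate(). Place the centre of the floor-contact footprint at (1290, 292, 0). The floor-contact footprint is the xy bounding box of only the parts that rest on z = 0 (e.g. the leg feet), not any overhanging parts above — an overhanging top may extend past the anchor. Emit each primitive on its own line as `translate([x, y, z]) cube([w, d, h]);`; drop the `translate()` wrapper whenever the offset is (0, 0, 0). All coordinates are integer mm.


translate([434, 177, 0]) cube([1712, 230, 13]);
translate([434, 287, 13]) cube([1712, 10, 487]);
translate([434, 177, 500]) cube([1712, 230, 13]);


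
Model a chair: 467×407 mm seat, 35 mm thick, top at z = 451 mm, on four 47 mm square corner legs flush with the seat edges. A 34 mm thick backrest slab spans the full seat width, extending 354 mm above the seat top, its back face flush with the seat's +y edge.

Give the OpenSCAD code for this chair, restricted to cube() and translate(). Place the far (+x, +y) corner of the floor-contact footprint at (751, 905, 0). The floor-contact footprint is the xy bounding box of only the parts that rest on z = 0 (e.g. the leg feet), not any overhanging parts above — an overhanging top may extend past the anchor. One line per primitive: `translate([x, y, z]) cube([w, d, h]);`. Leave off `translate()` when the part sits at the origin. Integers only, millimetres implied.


translate([284, 498, 416]) cube([467, 407, 35]);
translate([284, 498, 0]) cube([47, 47, 416]);
translate([704, 498, 0]) cube([47, 47, 416]);
translate([284, 858, 0]) cube([47, 47, 416]);
translate([704, 858, 0]) cube([47, 47, 416]);
translate([284, 871, 451]) cube([467, 34, 354]);


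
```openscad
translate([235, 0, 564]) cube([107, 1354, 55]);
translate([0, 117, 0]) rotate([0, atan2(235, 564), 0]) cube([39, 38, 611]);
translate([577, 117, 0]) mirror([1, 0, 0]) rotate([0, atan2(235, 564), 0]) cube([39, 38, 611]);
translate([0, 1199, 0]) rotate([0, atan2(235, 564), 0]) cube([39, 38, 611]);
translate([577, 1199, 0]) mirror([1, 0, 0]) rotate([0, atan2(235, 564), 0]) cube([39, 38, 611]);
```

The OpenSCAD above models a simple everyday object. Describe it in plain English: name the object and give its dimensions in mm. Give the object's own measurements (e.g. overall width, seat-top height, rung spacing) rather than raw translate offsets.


A sawhorse. A 107×1354×55 mm beam (x, y, z) sits on two A-frame leg pairs. Each pair is two raked legs of 39×38 mm section (38 mm along y) splaying symmetrically in x. Each leg rises 564 mm vertically over 235 mm of horizontal reach and is 611 mm long along its own axis. Every leg's outer bottom edge rests on the floor and its outer top edge meets a bottom edge of the beam — the left legs (tilting toward +x) meet the beam's −x bottom edge, the right legs (their mirror images, tilting toward −x) meet its +x bottom edge — so the leg tops tuck under the beam, the beam's underside is 564 mm above the floor, and the feet are 577 mm apart outside-to-outside with the beam centred between them. The two leg pairs are set in 117 mm from either end of the beam.


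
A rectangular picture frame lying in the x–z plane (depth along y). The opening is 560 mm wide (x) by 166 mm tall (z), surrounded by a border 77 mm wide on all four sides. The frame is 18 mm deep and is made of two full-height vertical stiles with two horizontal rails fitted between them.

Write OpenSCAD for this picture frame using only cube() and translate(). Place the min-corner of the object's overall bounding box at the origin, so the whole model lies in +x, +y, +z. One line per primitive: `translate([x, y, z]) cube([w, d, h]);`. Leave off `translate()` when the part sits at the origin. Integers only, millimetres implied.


cube([77, 18, 320]);
translate([637, 0, 0]) cube([77, 18, 320]);
translate([77, 0, 0]) cube([560, 18, 77]);
translate([77, 0, 243]) cube([560, 18, 77]);


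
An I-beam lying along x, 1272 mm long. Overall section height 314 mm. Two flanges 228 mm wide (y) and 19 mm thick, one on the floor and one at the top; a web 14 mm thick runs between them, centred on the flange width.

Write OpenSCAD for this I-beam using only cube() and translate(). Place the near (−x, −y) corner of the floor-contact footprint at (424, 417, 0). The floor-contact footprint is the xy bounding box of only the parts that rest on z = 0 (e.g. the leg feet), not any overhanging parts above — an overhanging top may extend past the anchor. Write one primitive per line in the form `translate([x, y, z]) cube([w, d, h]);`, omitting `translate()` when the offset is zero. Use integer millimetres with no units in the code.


translate([424, 417, 0]) cube([1272, 228, 19]);
translate([424, 524, 19]) cube([1272, 14, 276]);
translate([424, 417, 295]) cube([1272, 228, 19]);


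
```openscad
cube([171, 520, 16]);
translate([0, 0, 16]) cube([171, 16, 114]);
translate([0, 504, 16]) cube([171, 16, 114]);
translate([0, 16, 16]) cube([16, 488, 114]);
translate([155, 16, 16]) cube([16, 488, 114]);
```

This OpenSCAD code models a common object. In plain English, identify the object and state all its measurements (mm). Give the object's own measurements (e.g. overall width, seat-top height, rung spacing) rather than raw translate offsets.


An open-topped rectangular box: outside dimensions 171×520×130 mm, with a uniform wall and base thickness of 16 mm. The base is a full 171×520 slab on the floor; four walls sit on top of the base. The front and back walls (the −y and +y sides) span the full width; the two side walls fit between them.


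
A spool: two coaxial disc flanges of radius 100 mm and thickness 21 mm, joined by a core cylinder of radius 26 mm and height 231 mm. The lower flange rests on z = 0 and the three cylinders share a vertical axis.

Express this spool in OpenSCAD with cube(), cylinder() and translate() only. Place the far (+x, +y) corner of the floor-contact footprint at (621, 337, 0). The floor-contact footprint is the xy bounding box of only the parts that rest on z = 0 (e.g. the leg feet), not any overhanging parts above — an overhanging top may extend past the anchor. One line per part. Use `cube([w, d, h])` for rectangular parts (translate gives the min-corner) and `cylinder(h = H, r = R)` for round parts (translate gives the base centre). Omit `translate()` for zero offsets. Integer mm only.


translate([521, 237, 0]) cylinder(h = 21, r = 100);
translate([521, 237, 21]) cylinder(h = 231, r = 26);
translate([521, 237, 252]) cylinder(h = 21, r = 100);


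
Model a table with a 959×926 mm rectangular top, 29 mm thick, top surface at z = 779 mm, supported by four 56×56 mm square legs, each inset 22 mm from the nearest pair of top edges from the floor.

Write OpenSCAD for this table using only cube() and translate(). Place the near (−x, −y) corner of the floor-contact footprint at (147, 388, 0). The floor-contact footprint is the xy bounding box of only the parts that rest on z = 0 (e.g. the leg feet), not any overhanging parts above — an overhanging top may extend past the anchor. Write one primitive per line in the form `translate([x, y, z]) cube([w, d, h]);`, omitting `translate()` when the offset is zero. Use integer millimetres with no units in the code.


// leg_h = 779 - 29 = 750
translate([125, 366, 750]) cube([959, 926, 29]);
translate([147, 388, 0]) cube([56, 56, 750]);
translate([1006, 388, 0]) cube([56, 56, 750]);
translate([147, 1214, 0]) cube([56, 56, 750]);
translate([1006, 1214, 0]) cube([56, 56, 750]);


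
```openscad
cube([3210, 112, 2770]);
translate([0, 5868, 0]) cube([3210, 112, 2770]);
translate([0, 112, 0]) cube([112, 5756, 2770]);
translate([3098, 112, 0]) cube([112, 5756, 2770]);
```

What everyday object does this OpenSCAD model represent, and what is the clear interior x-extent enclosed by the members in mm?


A house (or room) frame. The interior width is 2986 mm.

Four 2770 mm walls enclosing a rectangle with no floor or roof — a room or house frame. Outside width is 3210 mm and wall thickness is 112 mm, so the interior width is 3210 − 2 × 112 = 2986 mm.


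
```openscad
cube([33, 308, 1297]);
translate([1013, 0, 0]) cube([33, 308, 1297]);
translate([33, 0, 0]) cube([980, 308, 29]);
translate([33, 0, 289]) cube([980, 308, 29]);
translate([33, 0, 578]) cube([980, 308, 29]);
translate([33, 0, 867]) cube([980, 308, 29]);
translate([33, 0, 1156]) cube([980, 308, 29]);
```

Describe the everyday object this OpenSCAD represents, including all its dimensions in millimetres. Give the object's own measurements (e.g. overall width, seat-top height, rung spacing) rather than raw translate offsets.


An open bookshelf. Two side panels, each 33 mm thick, 308 mm deep and 1297 mm tall, stand 1046 mm apart (outside-to-outside). Between them sit 5 shelves, each 29 mm thick and 308 mm deep, spanning the full gap between the sides. The bottom shelf rests on the floor (its underside at z = 0) and the clear gap between one shelf's top and the next shelf's underside is 260 mm.


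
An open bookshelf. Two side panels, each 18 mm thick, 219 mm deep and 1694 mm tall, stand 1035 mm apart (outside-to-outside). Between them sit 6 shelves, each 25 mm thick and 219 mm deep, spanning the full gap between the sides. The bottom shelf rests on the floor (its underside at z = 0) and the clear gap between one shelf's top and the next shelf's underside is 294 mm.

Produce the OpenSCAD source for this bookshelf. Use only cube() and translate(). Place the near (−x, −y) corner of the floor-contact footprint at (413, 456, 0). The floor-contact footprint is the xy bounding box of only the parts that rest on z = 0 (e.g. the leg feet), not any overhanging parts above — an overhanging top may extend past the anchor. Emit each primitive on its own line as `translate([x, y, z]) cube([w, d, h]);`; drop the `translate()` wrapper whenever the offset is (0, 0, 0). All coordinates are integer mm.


translate([413, 456, 0]) cube([18, 219, 1694]);
translate([1430, 456, 0]) cube([18, 219, 1694]);
translate([431, 456, 0]) cube([999, 219, 25]);
translate([431, 456, 319]) cube([999, 219, 25]);
translate([431, 456, 638]) cube([999, 219, 25]);
translate([431, 456, 957]) cube([999, 219, 25]);
translate([431, 456, 1276]) cube([999, 219, 25]);
translate([431, 456, 1595]) cube([999, 219, 25]);
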